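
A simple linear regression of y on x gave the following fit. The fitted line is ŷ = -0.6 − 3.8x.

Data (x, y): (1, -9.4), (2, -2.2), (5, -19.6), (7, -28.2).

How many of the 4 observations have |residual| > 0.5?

x=1: ŷ = -0.6 − 3.8·1 = -4.4; e = -9.4 − (-4.4) = -5
x=2: ŷ = -0.6 − 3.8·2 = -8.2; e = -2.2 − (-8.2) = 6
x=5: ŷ = -0.6 − 3.8·5 = -19.6; e = -19.6 − (-19.6) = 0
x=7: ŷ = -0.6 − 3.8·7 = -27.2; e = -28.2 − (-27.2) = -1
|e| > 0.5: x=1 (|e|=5), x=2 (|e|=6), x=7 (|e|=1) → 3

3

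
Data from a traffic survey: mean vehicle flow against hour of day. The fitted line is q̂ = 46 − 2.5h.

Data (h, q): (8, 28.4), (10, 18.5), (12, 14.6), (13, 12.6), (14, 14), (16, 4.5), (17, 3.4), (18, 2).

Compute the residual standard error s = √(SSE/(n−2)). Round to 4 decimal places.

h=8: q̂ = 46 − 2.5·8 = 26; r = 28.4 − 26 = 2.4
h=10: q̂ = 46 − 2.5·10 = 21; r = 18.5 − 21 = -2.5
h=12: q̂ = 46 − 2.5·12 = 16; r = 14.6 − 16 = -1.4
h=13: q̂ = 46 − 2.5·13 = 13.5; r = 12.6 − 13.5 = -0.9
h=14: q̂ = 46 − 2.5·14 = 11; r = 14 − 11 = 3
h=16: q̂ = 46 − 2.5·16 = 6; r = 4.5 − 6 = -1.5
h=17: q̂ = 46 − 2.5·17 = 3.5; r = 3.4 − 3.5 = -0.1
h=18: q̂ = 46 − 2.5·18 = 1; r = 2 − 1 = 1
SSE = 5.76 + 6.25 + 1.96 + 0.81 + 9 + 2.25 + 0.01 + 1 = 27.04
s = √(27.04/6) = √4.50667 ≈ 2.1229

s = 2.1229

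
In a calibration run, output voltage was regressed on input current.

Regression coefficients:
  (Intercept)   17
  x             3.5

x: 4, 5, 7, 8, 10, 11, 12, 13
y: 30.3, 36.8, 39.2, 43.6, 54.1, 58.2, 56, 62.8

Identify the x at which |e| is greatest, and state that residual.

x = 12, e = -3

x=4: ŷ = 17 + 3.5·4 = 31; e = 30.3 − 31 = -0.7
x=5: ŷ = 17 + 3.5·5 = 34.5; e = 36.8 − 34.5 = 2.3
x=7: ŷ = 17 + 3.5·7 = 41.5; e = 39.2 − 41.5 = -2.3
x=8: ŷ = 17 + 3.5·8 = 45; e = 43.6 − 45 = -1.4
x=10: ŷ = 17 + 3.5·10 = 52; e = 54.1 − 52 = 2.1
x=11: ŷ = 17 + 3.5·11 = 55.5; e = 58.2 − 55.5 = 2.7
x=12: ŷ = 17 + 3.5·12 = 59; e = 56 − 59 = -3
x=13: ŷ = 17 + 3.5·13 = 62.5; e = 62.8 − 62.5 = 0.3
Largest |e| is 3 at x = 12, residual -3.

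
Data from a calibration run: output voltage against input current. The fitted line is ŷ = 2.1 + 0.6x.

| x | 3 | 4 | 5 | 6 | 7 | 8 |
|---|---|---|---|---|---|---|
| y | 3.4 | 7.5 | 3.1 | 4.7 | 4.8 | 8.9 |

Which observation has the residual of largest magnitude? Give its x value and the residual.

x=3: ŷ = 2.1 + 0.6·3 = 3.9; e = 3.4 − 3.9 = -0.5
x=4: ŷ = 2.1 + 0.6·4 = 4.5; e = 7.5 − 4.5 = 3
x=5: ŷ = 2.1 + 0.6·5 = 5.1; e = 3.1 − 5.1 = -2
x=6: ŷ = 2.1 + 0.6·6 = 5.7; e = 4.7 − 5.7 = -1
x=7: ŷ = 2.1 + 0.6·7 = 6.3; e = 4.8 − 6.3 = -1.5
x=8: ŷ = 2.1 + 0.6·8 = 6.9; e = 8.9 − 6.9 = 2
Largest |e| is 3 at x = 4, residual 3.

x = 4, e = 3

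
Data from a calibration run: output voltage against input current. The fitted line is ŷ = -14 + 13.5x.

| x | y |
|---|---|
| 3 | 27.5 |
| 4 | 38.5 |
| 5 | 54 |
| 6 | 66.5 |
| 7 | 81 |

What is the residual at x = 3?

ŷ = -14 + 13.5·3 = 26.5
r = 27.5 − 26.5 = 1

r = 1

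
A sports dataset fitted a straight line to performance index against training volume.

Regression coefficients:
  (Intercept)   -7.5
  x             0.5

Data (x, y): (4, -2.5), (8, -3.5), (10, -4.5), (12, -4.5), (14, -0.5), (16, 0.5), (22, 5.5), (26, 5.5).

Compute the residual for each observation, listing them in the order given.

x=4: ŷ = -7.5 + 0.5·4 = -5.5; e = -2.5 − (-5.5) = 3
x=8: ŷ = -7.5 + 0.5·8 = -3.5; e = -3.5 − (-3.5) = 0
x=10: ŷ = -7.5 + 0.5·10 = -2.5; e = -4.5 − (-2.5) = -2
x=12: ŷ = -7.5 + 0.5·12 = -1.5; e = -4.5 − (-1.5) = -3
x=14: ŷ = -7.5 + 0.5·14 = -0.5; e = -0.5 − (-0.5) = 0
x=16: ŷ = -7.5 + 0.5·16 = 0.5; e = 0.5 − 0.5 = 0
x=22: ŷ = -7.5 + 0.5·22 = 3.5; e = 5.5 − 3.5 = 2
x=26: ŷ = -7.5 + 0.5·26 = 5.5; e = 5.5 − 5.5 = 0

3, 0, -2, -3, 0, 0, 2, 0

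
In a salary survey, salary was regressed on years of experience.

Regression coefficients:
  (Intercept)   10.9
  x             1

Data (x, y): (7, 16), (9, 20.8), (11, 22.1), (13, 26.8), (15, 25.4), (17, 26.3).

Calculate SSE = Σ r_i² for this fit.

x=7: ŷ = 10.9 + 7 = 17.9; r = 16 − 17.9 = -1.9
x=9: ŷ = 10.9 + 9 = 19.9; r = 20.8 − 19.9 = 0.9
x=11: ŷ = 10.9 + 11 = 21.9; r = 22.1 − 21.9 = 0.2
x=13: ŷ = 10.9 + 13 = 23.9; r = 26.8 − 23.9 = 2.9
x=15: ŷ = 10.9 + 15 = 25.9; r = 25.4 − 25.9 = -0.5
x=17: ŷ = 10.9 + 17 = 27.9; r = 26.3 − 27.9 = -1.6
SSE = 3.61 + 0.81 + 0.04 + 8.41 + 0.25 + 2.56 = 15.68

SSE = 15.68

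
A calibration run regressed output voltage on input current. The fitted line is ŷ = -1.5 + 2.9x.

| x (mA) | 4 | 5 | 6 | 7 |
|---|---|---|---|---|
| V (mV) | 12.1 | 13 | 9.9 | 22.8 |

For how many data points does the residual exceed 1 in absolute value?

x=4: ŷ = -1.5 + 2.9·4 = 10.1; e = 12.1 − 10.1 = 2
x=5: ŷ = -1.5 + 2.9·5 = 13; e = 13 − 13 = 0
x=6: ŷ = -1.5 + 2.9·6 = 15.9; e = 9.9 − 15.9 = -6
x=7: ŷ = -1.5 + 2.9·7 = 18.8; e = 22.8 − 18.8 = 4
|e| > 1: x=4 (|e|=2), x=6 (|e|=6), x=7 (|e|=4) → 3

3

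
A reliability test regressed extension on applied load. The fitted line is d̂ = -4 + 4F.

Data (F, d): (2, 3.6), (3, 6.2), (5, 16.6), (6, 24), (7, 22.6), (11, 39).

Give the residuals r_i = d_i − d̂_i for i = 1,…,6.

F=2: d̂ = -4 + 4·2 = 4; r = 3.6 − 4 = -0.4
F=3: d̂ = -4 + 4·3 = 8; r = 6.2 − 8 = -1.8
F=5: d̂ = -4 + 4·5 = 16; r = 16.6 − 16 = 0.6
F=6: d̂ = -4 + 4·6 = 20; r = 24 − 20 = 4
F=7: d̂ = -4 + 4·7 = 24; r = 22.6 − 24 = -1.4
F=11: d̂ = -4 + 4·11 = 40; r = 39 − 40 = -1

-0.4, -1.8, 0.6, 4, -1.4, -1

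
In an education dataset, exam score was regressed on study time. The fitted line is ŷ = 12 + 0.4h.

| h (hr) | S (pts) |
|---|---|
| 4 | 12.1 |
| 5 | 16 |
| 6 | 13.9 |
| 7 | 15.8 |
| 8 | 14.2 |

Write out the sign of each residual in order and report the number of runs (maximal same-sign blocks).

h=4: ŷ = 12 + 0.4·4 = 13.6; e = 12.1 − 13.6 = -1.5
h=5: ŷ = 12 + 0.4·5 = 14; e = 16 − 14 = 2
h=6: ŷ = 12 + 0.4·6 = 14.4; e = 13.9 − 14.4 = -0.5
h=7: ŷ = 12 + 0.4·7 = 14.8; e = 15.8 − 14.8 = 1
h=8: ŷ = 12 + 0.4·8 = 15.2; e = 14.2 − 15.2 = -1
Signs: − + − + −
Runs: −×1, +×1, −×1, +×1, −×1 → 5

5 runs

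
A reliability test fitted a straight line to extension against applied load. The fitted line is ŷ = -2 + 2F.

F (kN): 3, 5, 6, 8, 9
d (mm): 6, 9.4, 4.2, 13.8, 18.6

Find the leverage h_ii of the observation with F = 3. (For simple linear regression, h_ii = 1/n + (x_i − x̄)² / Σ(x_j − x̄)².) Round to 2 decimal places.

F̄ = (3 + 5 + 6 + 8 + 9)/5 = 6.2
Σ(F − F̄)² = 10.24 + 1.44 + 0.04 + 3.24 + 7.84 = 22.8
h = 1/5 + (-3.2)²/22.8 = 0.2 + 0.449123 = 0.65

h = 0.65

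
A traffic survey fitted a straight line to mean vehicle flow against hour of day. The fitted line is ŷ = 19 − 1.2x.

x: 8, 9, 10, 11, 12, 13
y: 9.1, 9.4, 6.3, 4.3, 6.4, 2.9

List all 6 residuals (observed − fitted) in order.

x=8: ŷ = 19 − 1.2·8 = 9.4; e = 9.1 − 9.4 = -0.3
x=9: ŷ = 19 − 1.2·9 = 8.2; e = 9.4 − 8.2 = 1.2
x=10: ŷ = 19 − 1.2·10 = 7; e = 6.3 − 7 = -0.7
x=11: ŷ = 19 − 1.2·11 = 5.8; e = 4.3 − 5.8 = -1.5
x=12: ŷ = 19 − 1.2·12 = 4.6; e = 6.4 − 4.6 = 1.8
x=13: ŷ = 19 − 1.2·13 = 3.4; e = 2.9 − 3.4 = -0.5

-0.3, 1.2, -0.7, -1.5, 1.8, -0.5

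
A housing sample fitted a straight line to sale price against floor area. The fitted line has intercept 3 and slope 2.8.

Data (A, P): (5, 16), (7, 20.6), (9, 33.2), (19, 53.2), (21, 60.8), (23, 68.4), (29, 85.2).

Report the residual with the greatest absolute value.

A=5: ŷ = 3 + 2.8·5 = 17; e = 16 − 17 = -1
A=7: ŷ = 3 + 2.8·7 = 22.6; e = 20.6 − 22.6 = -2
A=9: ŷ = 3 + 2.8·9 = 28.2; e = 33.2 − 28.2 = 5
A=19: ŷ = 3 + 2.8·19 = 56.2; e = 53.2 − 56.2 = -3
A=21: ŷ = 3 + 2.8·21 = 61.8; e = 60.8 − 61.8 = -1
A=23: ŷ = 3 + 2.8·23 = 67.4; e = 68.4 − 67.4 = 1
A=29: ŷ = 3 + 2.8·29 = 84.2; e = 85.2 − 84.2 = 1
Largest |e| is 5 at A = 9, residual 5.

e = 5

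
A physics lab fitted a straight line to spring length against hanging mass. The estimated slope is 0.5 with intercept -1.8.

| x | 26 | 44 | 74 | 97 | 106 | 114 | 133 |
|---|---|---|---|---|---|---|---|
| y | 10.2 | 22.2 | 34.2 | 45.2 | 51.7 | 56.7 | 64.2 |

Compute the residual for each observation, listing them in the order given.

-1, 2, -1, -1.5, 0.5, 1.5, -0.5

x=26: ŷ = -1.8 + 0.5·26 = 11.2; r = 10.2 − 11.2 = -1
x=44: ŷ = -1.8 + 0.5·44 = 20.2; r = 22.2 − 20.2 = 2
x=74: ŷ = -1.8 + 0.5·74 = 35.2; r = 34.2 − 35.2 = -1
x=97: ŷ = -1.8 + 0.5·97 = 46.7; r = 45.2 − 46.7 = -1.5
x=106: ŷ = -1.8 + 0.5·106 = 51.2; r = 51.7 − 51.2 = 0.5
x=114: ŷ = -1.8 + 0.5·114 = 55.2; r = 56.7 − 55.2 = 1.5
x=133: ŷ = -1.8 + 0.5·133 = 64.7; r = 64.2 − 64.7 = -0.5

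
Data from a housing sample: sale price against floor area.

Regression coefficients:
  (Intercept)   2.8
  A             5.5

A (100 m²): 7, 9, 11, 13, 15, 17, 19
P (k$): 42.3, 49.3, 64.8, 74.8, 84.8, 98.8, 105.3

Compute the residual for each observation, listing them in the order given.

A=7: ŷ = 2.8 + 5.5·7 = 41.3; r = 42.3 − 41.3 = 1
A=9: ŷ = 2.8 + 5.5·9 = 52.3; r = 49.3 − 52.3 = -3
A=11: ŷ = 2.8 + 5.5·11 = 63.3; r = 64.8 − 63.3 = 1.5
A=13: ŷ = 2.8 + 5.5·13 = 74.3; r = 74.8 − 74.3 = 0.5
A=15: ŷ = 2.8 + 5.5·15 = 85.3; r = 84.8 − 85.3 = -0.5
A=17: ŷ = 2.8 + 5.5·17 = 96.3; r = 98.8 − 96.3 = 2.5
A=19: ŷ = 2.8 + 5.5·19 = 107.3; r = 105.3 − 107.3 = -2

1, -3, 1.5, 0.5, -0.5, 2.5, -2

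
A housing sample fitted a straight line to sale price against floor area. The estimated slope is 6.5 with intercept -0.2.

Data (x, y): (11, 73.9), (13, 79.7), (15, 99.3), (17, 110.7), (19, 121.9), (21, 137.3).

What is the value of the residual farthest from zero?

x=11: ŷ = -0.2 + 6.5·11 = 71.3; e = 73.9 − 71.3 = 2.6
x=13: ŷ = -0.2 + 6.5·13 = 84.3; e = 79.7 − 84.3 = -4.6
x=15: ŷ = -0.2 + 6.5·15 = 97.3; e = 99.3 − 97.3 = 2
x=17: ŷ = -0.2 + 6.5·17 = 110.3; e = 110.7 − 110.3 = 0.4
x=19: ŷ = -0.2 + 6.5·19 = 123.3; e = 121.9 − 123.3 = -1.4
x=21: ŷ = -0.2 + 6.5·21 = 136.3; e = 137.3 − 136.3 = 1
Largest |e| is 4.6 at x = 13, residual -4.6.

e = -4.6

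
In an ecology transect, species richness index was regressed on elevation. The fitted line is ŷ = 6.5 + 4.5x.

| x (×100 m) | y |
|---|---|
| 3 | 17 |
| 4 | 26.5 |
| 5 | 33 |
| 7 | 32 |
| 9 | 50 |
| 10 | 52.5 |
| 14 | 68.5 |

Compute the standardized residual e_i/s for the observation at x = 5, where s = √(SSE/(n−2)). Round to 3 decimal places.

1.026

x=3: ŷ = 6.5 + 4.5·3 = 20; e = 17 − 20 = -3
x=4: ŷ = 6.5 + 4.5·4 = 24.5; e = 26.5 − 24.5 = 2
x=5: ŷ = 6.5 + 4.5·5 = 29; e = 33 − 29 = 4
x=7: ŷ = 6.5 + 4.5·7 = 38; e = 32 − 38 = -6
x=9: ŷ = 6.5 + 4.5·9 = 47; e = 50 − 47 = 3
x=10: ŷ = 6.5 + 4.5·10 = 51.5; e = 52.5 − 51.5 = 1
x=14: ŷ = 6.5 + 4.5·14 = 69.5; e = 68.5 − 69.5 = -1
SSE = 9 + 4 + 16 + 36 + 9 + 1 + 1 = 76
s = √(76/5) = 3.89872
e/s = 4 / 3.89872 = 1.026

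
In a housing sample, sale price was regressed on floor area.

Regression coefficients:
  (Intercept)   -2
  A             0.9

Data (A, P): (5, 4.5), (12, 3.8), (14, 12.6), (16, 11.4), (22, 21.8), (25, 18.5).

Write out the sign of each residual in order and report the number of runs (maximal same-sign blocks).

6 runs

A=5: ŷ = -2 + 0.9·5 = 2.5; r = 4.5 − 2.5 = 2
A=12: ŷ = -2 + 0.9·12 = 8.8; r = 3.8 − 8.8 = -5
A=14: ŷ = -2 + 0.9·14 = 10.6; r = 12.6 − 10.6 = 2
A=16: ŷ = -2 + 0.9·16 = 12.4; r = 11.4 − 12.4 = -1
A=22: ŷ = -2 + 0.9·22 = 17.8; r = 21.8 − 17.8 = 4
A=25: ŷ = -2 + 0.9·25 = 20.5; r = 18.5 − 20.5 = -2
Signs: + − + − + −
Runs: +×1, −×1, +×1, −×1, +×1, −×1 → 6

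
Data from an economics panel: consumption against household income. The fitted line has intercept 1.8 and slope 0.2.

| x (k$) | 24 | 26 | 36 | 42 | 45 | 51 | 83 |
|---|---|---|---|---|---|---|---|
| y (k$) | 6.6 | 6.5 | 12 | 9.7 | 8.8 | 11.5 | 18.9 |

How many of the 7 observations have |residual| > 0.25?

x=24: ŷ = 1.8 + 0.2·24 = 6.6; e = 6.6 − 6.6 = 0
x=26: ŷ = 1.8 + 0.2·26 = 7; e = 6.5 − 7 = -0.5
x=36: ŷ = 1.8 + 0.2·36 = 9; e = 12 − 9 = 3
x=42: ŷ = 1.8 + 0.2·42 = 10.2; e = 9.7 − 10.2 = -0.5
x=45: ŷ = 1.8 + 0.2·45 = 10.8; e = 8.8 − 10.8 = -2
x=51: ŷ = 1.8 + 0.2·51 = 12; e = 11.5 − 12 = -0.5
x=83: ŷ = 1.8 + 0.2·83 = 18.4; e = 18.9 − 18.4 = 0.5
|e| > 0.25: x=26 (|e|=0.5), x=36 (|e|=3), x=42 (|e|=0.5), x=45 (|e|=2), x=51 (|e|=0.5), x=83 (|e|=0.5) → 6

6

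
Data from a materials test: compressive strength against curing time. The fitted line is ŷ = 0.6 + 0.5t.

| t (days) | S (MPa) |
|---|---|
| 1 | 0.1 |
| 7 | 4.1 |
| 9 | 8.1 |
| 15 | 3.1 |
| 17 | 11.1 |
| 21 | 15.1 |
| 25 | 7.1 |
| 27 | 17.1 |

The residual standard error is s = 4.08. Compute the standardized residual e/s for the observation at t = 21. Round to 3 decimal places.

ŷ = 0.6 + 0.5·21 = 11.1
e = 15.1 − 11.1 = 4
e/s = 4 / 4.08 = 0.980

0.980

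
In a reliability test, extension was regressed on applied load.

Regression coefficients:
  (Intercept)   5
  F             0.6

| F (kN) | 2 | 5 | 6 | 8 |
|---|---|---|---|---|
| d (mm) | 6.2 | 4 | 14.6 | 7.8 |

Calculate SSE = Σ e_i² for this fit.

SSE = 56

F=2: d̂ = 5 + 0.6·2 = 6.2; e = 6.2 − 6.2 = 0
F=5: d̂ = 5 + 0.6·5 = 8; e = 4 − 8 = -4
F=6: d̂ = 5 + 0.6·6 = 8.6; e = 14.6 − 8.6 = 6
F=8: d̂ = 5 + 0.6·8 = 9.8; e = 7.8 − 9.8 = -2
SSE = 0 + 16 + 36 + 4 = 56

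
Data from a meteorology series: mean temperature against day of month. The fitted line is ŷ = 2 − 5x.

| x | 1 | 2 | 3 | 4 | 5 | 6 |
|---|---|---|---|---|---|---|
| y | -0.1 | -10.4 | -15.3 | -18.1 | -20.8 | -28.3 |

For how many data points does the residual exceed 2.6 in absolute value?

x=1: ŷ = 2 − 5·1 = -3; r = -0.1 − (-3) = 2.9
x=2: ŷ = 2 − 5·2 = -8; r = -10.4 − (-8) = -2.4
x=3: ŷ = 2 − 5·3 = -13; r = -15.3 − (-13) = -2.3
x=4: ŷ = 2 − 5·4 = -18; r = -18.1 − (-18) = -0.1
x=5: ŷ = 2 − 5·5 = -23; r = -20.8 − (-23) = 2.2
x=6: ŷ = 2 − 5·6 = -28; r = -28.3 − (-28) = -0.3
|r| > 2.6: x=1 (|r|=2.9) → 1

1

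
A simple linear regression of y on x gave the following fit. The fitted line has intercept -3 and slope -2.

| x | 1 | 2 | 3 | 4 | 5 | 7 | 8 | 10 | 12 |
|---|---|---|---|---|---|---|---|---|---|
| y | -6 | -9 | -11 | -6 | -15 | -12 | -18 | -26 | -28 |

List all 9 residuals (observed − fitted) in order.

-1, -2, -2, 5, -2, 5, 1, -3, -1

x=1: ŷ = -3 − 2·1 = -5; e = -6 − (-5) = -1
x=2: ŷ = -3 − 2·2 = -7; e = -9 − (-7) = -2
x=3: ŷ = -3 − 2·3 = -9; e = -11 − (-9) = -2
x=4: ŷ = -3 − 2·4 = -11; e = -6 − (-11) = 5
x=5: ŷ = -3 − 2·5 = -13; e = -15 − (-13) = -2
x=7: ŷ = -3 − 2·7 = -17; e = -12 − (-17) = 5
x=8: ŷ = -3 − 2·8 = -19; e = -18 − (-19) = 1
x=10: ŷ = -3 − 2·10 = -23; e = -26 − (-23) = -3
x=12: ŷ = -3 − 2·12 = -27; e = -28 − (-27) = -1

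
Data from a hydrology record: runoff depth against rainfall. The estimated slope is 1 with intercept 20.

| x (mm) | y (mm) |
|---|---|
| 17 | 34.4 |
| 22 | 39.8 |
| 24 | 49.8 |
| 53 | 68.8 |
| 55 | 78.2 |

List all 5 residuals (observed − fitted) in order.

x=17: ŷ = 20 + 17 = 37; r = 34.4 − 37 = -2.6
x=22: ŷ = 20 + 22 = 42; r = 39.8 − 42 = -2.2
x=24: ŷ = 20 + 24 = 44; r = 49.8 − 44 = 5.8
x=53: ŷ = 20 + 53 = 73; r = 68.8 − 73 = -4.2
x=55: ŷ = 20 + 55 = 75; r = 78.2 − 75 = 3.2

-2.6, -2.2, 5.8, -4.2, 3.2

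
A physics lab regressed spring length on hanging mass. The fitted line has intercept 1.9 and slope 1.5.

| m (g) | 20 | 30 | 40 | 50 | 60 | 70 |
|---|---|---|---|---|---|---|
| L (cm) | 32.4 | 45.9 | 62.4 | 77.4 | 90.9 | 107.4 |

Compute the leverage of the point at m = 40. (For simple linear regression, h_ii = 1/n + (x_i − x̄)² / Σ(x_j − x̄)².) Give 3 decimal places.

m̄ = (20 + 30 + 40 + 50 + 60 + 70)/6 = 45
Σ(m − m̄)² = 625 + 225 + 25 + 25 + 225 + 625 = 1750
h = 1/6 + (-5)²/1750 = 0.166667 + 0.0142857 = 0.181

h = 0.181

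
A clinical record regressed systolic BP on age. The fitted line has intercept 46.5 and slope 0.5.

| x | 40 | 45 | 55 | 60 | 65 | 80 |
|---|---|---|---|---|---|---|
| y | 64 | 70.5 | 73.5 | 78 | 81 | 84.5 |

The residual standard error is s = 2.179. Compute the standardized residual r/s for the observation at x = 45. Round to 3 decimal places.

0.688

ŷ = 46.5 + 0.5·45 = 69
r = 70.5 − 69 = 1.5
r/s = 1.5 / 2.179 = 0.688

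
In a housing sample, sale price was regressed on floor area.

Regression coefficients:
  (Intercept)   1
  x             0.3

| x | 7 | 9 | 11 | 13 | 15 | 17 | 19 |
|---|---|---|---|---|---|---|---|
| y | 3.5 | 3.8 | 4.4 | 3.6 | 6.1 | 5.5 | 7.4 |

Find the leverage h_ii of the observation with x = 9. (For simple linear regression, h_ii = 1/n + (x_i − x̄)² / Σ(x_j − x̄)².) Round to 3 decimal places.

x̄ = (7 + 9 + 11 + 13 + 15 + 17 + 19)/7 = 13
Σ(x − x̄)² = 36 + 16 + 4 + 0 + 4 + 16 + 36 = 112
h = 1/7 + (-4)²/112 = 0.142857 + 0.142857 = 0.286

h = 0.286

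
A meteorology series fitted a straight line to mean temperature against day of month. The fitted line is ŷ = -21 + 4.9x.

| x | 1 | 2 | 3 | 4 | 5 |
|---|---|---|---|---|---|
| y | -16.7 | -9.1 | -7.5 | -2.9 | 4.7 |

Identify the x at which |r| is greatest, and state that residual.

x = 2, r = 2.1

x=1: ŷ = -21 + 4.9·1 = -16.1; r = -16.7 − (-16.1) = -0.6
x=2: ŷ = -21 + 4.9·2 = -11.2; r = -9.1 − (-11.2) = 2.1
x=3: ŷ = -21 + 4.9·3 = -6.3; r = -7.5 − (-6.3) = -1.2
x=4: ŷ = -21 + 4.9·4 = -1.4; r = -2.9 − (-1.4) = -1.5
x=5: ŷ = -21 + 4.9·5 = 3.5; r = 4.7 − 3.5 = 1.2
Largest |r| is 2.1 at x = 2, residual 2.1.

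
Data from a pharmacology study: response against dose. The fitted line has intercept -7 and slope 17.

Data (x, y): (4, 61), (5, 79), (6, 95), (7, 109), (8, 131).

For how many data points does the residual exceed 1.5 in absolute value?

2

x=4: ŷ = -7 + 17·4 = 61; e = 61 − 61 = 0
x=5: ŷ = -7 + 17·5 = 78; e = 79 − 78 = 1
x=6: ŷ = -7 + 17·6 = 95; e = 95 − 95 = 0
x=7: ŷ = -7 + 17·7 = 112; e = 109 − 112 = -3
x=8: ŷ = -7 + 17·8 = 129; e = 131 − 129 = 2
|e| > 1.5: x=7 (|e|=3), x=8 (|e|=2) → 2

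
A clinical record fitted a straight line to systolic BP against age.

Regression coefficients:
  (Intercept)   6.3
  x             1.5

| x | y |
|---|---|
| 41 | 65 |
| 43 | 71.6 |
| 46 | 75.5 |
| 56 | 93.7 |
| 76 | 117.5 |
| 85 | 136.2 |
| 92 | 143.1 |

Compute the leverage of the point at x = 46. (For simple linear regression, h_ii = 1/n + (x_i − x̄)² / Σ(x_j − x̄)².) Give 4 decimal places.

h = 0.2457

x̄ = (41 + 43 + 46 + 56 + 76 + 85 + 92)/7 = 62.7143
Σ(x − x̄)² = 471.51 + 388.653 + 279.367 + 45.0816 + 176.51 + 496.653 + 857.653 = 2715.43
h = 1/7 + (-16.7143)²/2715.43 = 0.142857 + 0.102881 = 0.2457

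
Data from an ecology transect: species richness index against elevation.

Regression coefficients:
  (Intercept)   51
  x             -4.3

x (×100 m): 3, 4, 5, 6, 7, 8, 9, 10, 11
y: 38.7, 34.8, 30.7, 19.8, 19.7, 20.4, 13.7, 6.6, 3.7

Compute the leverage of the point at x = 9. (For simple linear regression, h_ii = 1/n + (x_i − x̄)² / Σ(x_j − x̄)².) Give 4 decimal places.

h = 0.1778

x̄ = (3 + 4 + 5 + 6 + 7 + 8 + 9 + 10 + 11)/9 = 7
Σ(x − x̄)² = 16 + 9 + 4 + 1 + 0 + 1 + 4 + 9 + 16 = 60
h = 1/9 + (2)²/60 = 0.111111 + 0.0666667 = 0.1778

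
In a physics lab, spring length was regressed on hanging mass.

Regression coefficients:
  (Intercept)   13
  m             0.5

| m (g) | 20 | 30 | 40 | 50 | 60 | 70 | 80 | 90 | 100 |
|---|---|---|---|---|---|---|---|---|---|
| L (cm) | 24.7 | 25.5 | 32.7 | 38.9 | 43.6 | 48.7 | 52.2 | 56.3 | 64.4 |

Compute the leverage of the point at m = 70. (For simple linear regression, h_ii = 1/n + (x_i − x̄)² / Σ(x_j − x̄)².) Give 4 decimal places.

m̄ = (20 + 30 + 40 + 50 + 60 + 70 + 80 + 90 + 100)/9 = 60
Σ(m − m̄)² = 1600 + 900 + 400 + 100 + 0 + 100 + 400 + 900 + 1600 = 6000
h = 1/9 + (10)²/6000 = 0.111111 + 0.0166667 = 0.1278

h = 0.1278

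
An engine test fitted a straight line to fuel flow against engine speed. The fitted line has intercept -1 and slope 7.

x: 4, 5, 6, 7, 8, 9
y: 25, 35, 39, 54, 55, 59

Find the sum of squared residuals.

x=4: ŷ = -1 + 7·4 = 27; r = 25 − 27 = -2
x=5: ŷ = -1 + 7·5 = 34; r = 35 − 34 = 1
x=6: ŷ = -1 + 7·6 = 41; r = 39 − 41 = -2
x=7: ŷ = -1 + 7·7 = 48; r = 54 − 48 = 6
x=8: ŷ = -1 + 7·8 = 55; r = 55 − 55 = 0
x=9: ŷ = -1 + 7·9 = 62; r = 59 − 62 = -3
SSE = 4 + 1 + 4 + 36 + 0 + 9 = 54

SSE = 54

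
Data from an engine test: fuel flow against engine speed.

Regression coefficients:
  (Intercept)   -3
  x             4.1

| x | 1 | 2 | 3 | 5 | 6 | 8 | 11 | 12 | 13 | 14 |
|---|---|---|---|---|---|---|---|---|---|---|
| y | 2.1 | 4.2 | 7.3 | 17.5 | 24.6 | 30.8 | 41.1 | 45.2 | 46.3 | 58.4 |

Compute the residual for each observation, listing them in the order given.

x=1: ŷ = -3 + 4.1·1 = 1.1; r = 2.1 − 1.1 = 1
x=2: ŷ = -3 + 4.1·2 = 5.2; r = 4.2 − 5.2 = -1
x=3: ŷ = -3 + 4.1·3 = 9.3; r = 7.3 − 9.3 = -2
x=5: ŷ = -3 + 4.1·5 = 17.5; r = 17.5 − 17.5 = 0
x=6: ŷ = -3 + 4.1·6 = 21.6; r = 24.6 − 21.6 = 3
x=8: ŷ = -3 + 4.1·8 = 29.8; r = 30.8 − 29.8 = 1
x=11: ŷ = -3 + 4.1·11 = 42.1; r = 41.1 − 42.1 = -1
x=12: ŷ = -3 + 4.1·12 = 46.2; r = 45.2 − 46.2 = -1
x=13: ŷ = -3 + 4.1·13 = 50.3; r = 46.3 − 50.3 = -4
x=14: ŷ = -3 + 4.1·14 = 54.4; r = 58.4 − 54.4 = 4

1, -1, -2, 0, 3, 1, -1, -1, -4, 4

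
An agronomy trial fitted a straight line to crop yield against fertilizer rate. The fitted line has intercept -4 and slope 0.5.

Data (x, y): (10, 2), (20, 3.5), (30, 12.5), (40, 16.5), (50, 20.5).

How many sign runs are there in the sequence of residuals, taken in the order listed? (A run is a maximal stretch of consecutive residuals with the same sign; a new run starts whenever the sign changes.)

x=10: ŷ = -4 + 0.5·10 = 1; e = 2 − 1 = 1
x=20: ŷ = -4 + 0.5·20 = 6; e = 3.5 − 6 = -2.5
x=30: ŷ = -4 + 0.5·30 = 11; e = 12.5 − 11 = 1.5
x=40: ŷ = -4 + 0.5·40 = 16; e = 16.5 − 16 = 0.5
x=50: ŷ = -4 + 0.5·50 = 21; e = 20.5 − 21 = -0.5
Signs: + − + + −
Runs: +×1, −×1, +×2, −×1 → 4

4 runs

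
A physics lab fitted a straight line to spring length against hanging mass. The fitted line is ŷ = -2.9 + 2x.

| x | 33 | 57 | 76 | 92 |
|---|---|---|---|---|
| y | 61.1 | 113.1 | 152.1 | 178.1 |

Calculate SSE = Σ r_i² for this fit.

SSE = 26

x=33: ŷ = -2.9 + 2·33 = 63.1; r = 61.1 − 63.1 = -2
x=57: ŷ = -2.9 + 2·57 = 111.1; r = 113.1 − 111.1 = 2
x=76: ŷ = -2.9 + 2·76 = 149.1; r = 152.1 − 149.1 = 3
x=92: ŷ = -2.9 + 2·92 = 181.1; r = 178.1 − 181.1 = -3
SSE = 4 + 4 + 9 + 9 = 26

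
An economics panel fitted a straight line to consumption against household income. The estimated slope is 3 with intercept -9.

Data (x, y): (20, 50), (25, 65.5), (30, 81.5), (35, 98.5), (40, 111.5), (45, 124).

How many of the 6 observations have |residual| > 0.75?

3

x=20: ŷ = -9 + 3·20 = 51; e = 50 − 51 = -1
x=25: ŷ = -9 + 3·25 = 66; e = 65.5 − 66 = -0.5
x=30: ŷ = -9 + 3·30 = 81; e = 81.5 − 81 = 0.5
x=35: ŷ = -9 + 3·35 = 96; e = 98.5 − 96 = 2.5
x=40: ŷ = -9 + 3·40 = 111; e = 111.5 − 111 = 0.5
x=45: ŷ = -9 + 3·45 = 126; e = 124 − 126 = -2
|e| > 0.75: x=20 (|e|=1), x=35 (|e|=2.5), x=45 (|e|=2) → 3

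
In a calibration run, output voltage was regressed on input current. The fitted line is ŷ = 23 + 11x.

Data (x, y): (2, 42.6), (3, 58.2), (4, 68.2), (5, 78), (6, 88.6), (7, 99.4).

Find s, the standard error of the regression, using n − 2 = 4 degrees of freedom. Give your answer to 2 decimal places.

x=2: ŷ = 23 + 11·2 = 45; e = 42.6 − 45 = -2.4
x=3: ŷ = 23 + 11·3 = 56; e = 58.2 − 56 = 2.2
x=4: ŷ = 23 + 11·4 = 67; e = 68.2 − 67 = 1.2
x=5: ŷ = 23 + 11·5 = 78; e = 78 − 78 = 0
x=6: ŷ = 23 + 11·6 = 89; e = 88.6 − 89 = -0.4
x=7: ŷ = 23 + 11·7 = 100; e = 99.4 − 100 = -0.6
SSE = 5.76 + 4.84 + 1.44 + 0 + 0.16 + 0.36 = 12.56
s = √(12.56/4) = √3.14 ≈ 1.77

s = 1.77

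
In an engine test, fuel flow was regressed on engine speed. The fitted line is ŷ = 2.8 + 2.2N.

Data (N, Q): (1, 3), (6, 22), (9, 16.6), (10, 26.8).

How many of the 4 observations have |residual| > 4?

2

N=1: ŷ = 2.8 + 2.2·1 = 5; r = 3 − 5 = -2
N=6: ŷ = 2.8 + 2.2·6 = 16; r = 22 − 16 = 6
N=9: ŷ = 2.8 + 2.2·9 = 22.6; r = 16.6 − 22.6 = -6
N=10: ŷ = 2.8 + 2.2·10 = 24.8; r = 26.8 − 24.8 = 2
|r| > 4: N=6 (|r|=6), N=9 (|r|=6) → 2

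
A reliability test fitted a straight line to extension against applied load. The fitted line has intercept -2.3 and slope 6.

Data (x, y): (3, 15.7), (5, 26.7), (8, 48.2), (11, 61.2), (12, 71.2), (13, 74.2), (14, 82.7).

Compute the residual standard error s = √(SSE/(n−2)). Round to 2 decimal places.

x=3: ŷ = -2.3 + 6·3 = 15.7; e = 15.7 − 15.7 = 0
x=5: ŷ = -2.3 + 6·5 = 27.7; e = 26.7 − 27.7 = -1
x=8: ŷ = -2.3 + 6·8 = 45.7; e = 48.2 − 45.7 = 2.5
x=11: ŷ = -2.3 + 6·11 = 63.7; e = 61.2 − 63.7 = -2.5
x=12: ŷ = -2.3 + 6·12 = 69.7; e = 71.2 − 69.7 = 1.5
x=13: ŷ = -2.3 + 6·13 = 75.7; e = 74.2 − 75.7 = -1.5
x=14: ŷ = -2.3 + 6·14 = 81.7; e = 82.7 − 81.7 = 1
SSE = 0 + 1 + 6.25 + 6.25 + 2.25 + 2.25 + 1 = 19
s = √(19/5) = √3.8 ≈ 1.95

s = 1.95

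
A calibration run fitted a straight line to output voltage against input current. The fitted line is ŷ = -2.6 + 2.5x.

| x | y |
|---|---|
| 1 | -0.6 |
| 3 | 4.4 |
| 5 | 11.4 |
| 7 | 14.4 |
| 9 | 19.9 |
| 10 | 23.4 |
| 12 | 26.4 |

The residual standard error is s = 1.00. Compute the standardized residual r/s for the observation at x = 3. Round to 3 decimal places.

ŷ = -2.6 + 2.5·3 = 4.9
r = 4.4 − 4.9 = -0.5
r/s = -0.5 / 1.00 = -0.500

-0.500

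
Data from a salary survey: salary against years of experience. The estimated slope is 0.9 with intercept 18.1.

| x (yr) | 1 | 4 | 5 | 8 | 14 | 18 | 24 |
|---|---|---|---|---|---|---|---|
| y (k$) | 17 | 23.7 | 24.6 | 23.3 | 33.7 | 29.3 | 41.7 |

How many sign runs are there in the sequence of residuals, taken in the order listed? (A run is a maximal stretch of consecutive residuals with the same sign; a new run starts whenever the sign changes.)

6 runs

x=1: ŷ = 18.1 + 0.9·1 = 19; r = 17 − 19 = -2
x=4: ŷ = 18.1 + 0.9·4 = 21.7; r = 23.7 − 21.7 = 2
x=5: ŷ = 18.1 + 0.9·5 = 22.6; r = 24.6 − 22.6 = 2
x=8: ŷ = 18.1 + 0.9·8 = 25.3; r = 23.3 − 25.3 = -2
x=14: ŷ = 18.1 + 0.9·14 = 30.7; r = 33.7 − 30.7 = 3
x=18: ŷ = 18.1 + 0.9·18 = 34.3; r = 29.3 − 34.3 = -5
x=24: ŷ = 18.1 + 0.9·24 = 39.7; r = 41.7 − 39.7 = 2
Signs: − + + − + − +
Runs: −×1, +×2, −×1, +×1, −×1, +×1 → 6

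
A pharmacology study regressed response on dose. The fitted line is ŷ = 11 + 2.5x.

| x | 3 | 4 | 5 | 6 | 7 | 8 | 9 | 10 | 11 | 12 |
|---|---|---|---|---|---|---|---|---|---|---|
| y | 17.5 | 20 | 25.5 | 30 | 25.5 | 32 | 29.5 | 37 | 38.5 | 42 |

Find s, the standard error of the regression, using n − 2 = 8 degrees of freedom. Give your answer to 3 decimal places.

s = 2.500

x=3: ŷ = 11 + 2.5·3 = 18.5; r = 17.5 − 18.5 = -1
x=4: ŷ = 11 + 2.5·4 = 21; r = 20 − 21 = -1
x=5: ŷ = 11 + 2.5·5 = 23.5; r = 25.5 − 23.5 = 2
x=6: ŷ = 11 + 2.5·6 = 26; r = 30 − 26 = 4
x=7: ŷ = 11 + 2.5·7 = 28.5; r = 25.5 − 28.5 = -3
x=8: ŷ = 11 + 2.5·8 = 31; r = 32 − 31 = 1
x=9: ŷ = 11 + 2.5·9 = 33.5; r = 29.5 − 33.5 = -4
x=10: ŷ = 11 + 2.5·10 = 36; r = 37 − 36 = 1
x=11: ŷ = 11 + 2.5·11 = 38.5; r = 38.5 − 38.5 = 0
x=12: ŷ = 11 + 2.5·12 = 41; r = 42 − 41 = 1
SSE = 1 + 1 + 4 + 16 + 9 + 1 + 16 + 1 + 0 + 1 = 50
s = √(50/8) = √6.25 ≈ 2.500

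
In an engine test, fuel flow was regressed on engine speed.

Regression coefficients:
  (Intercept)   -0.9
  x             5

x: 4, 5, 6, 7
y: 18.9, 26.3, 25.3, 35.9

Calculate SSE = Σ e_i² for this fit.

SSE = 22.56

x=4: ŷ = -0.9 + 5·4 = 19.1; e = 18.9 − 19.1 = -0.2
x=5: ŷ = -0.9 + 5·5 = 24.1; e = 26.3 − 24.1 = 2.2
x=6: ŷ = -0.9 + 5·6 = 29.1; e = 25.3 − 29.1 = -3.8
x=7: ŷ = -0.9 + 5·7 = 34.1; e = 35.9 − 34.1 = 1.8
SSE = 0.04 + 4.84 + 14.44 + 3.24 = 22.56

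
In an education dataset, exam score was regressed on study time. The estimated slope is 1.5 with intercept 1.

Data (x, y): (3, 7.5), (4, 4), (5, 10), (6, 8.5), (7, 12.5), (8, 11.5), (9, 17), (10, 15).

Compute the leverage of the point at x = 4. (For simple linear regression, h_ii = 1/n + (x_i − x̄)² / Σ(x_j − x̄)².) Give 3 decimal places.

x̄ = (3 + 4 + 5 + 6 + 7 + 8 + 9 + 10)/8 = 6.5
Σ(x − x̄)² = 12.25 + 6.25 + 2.25 + 0.25 + 0.25 + 2.25 + 6.25 + 12.25 = 42
h = 1/8 + (-2.5)²/42 = 0.125 + 0.14881 = 0.274

h = 0.274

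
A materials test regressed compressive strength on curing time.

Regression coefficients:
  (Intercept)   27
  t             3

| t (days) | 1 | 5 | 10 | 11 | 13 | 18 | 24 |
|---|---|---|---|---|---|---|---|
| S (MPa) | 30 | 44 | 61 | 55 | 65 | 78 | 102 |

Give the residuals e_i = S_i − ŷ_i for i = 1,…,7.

t=1: ŷ = 27 + 3·1 = 30; e = 30 − 30 = 0
t=5: ŷ = 27 + 3·5 = 42; e = 44 − 42 = 2
t=10: ŷ = 27 + 3·10 = 57; e = 61 − 57 = 4
t=11: ŷ = 27 + 3·11 = 60; e = 55 − 60 = -5
t=13: ŷ = 27 + 3·13 = 66; e = 65 − 66 = -1
t=18: ŷ = 27 + 3·18 = 81; e = 78 − 81 = -3
t=24: ŷ = 27 + 3·24 = 99; e = 102 − 99 = 3

0, 2, 4, -5, -1, -3, 3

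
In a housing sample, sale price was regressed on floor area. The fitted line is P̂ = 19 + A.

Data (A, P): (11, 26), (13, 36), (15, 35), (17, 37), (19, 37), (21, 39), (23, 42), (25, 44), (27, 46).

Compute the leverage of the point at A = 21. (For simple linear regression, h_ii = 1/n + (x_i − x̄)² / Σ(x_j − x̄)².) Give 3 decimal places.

h = 0.128

Ā = (11 + 13 + 15 + 17 + 19 + 21 + 23 + 25 + 27)/9 = 19
Σ(A − Ā)² = 64 + 36 + 16 + 4 + 0 + 4 + 16 + 36 + 64 = 240
h = 1/9 + (2)²/240 = 0.111111 + 0.0166667 = 0.128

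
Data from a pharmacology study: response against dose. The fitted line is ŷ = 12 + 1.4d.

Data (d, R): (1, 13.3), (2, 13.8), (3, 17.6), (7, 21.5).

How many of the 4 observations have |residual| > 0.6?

d=1: ŷ = 12 + 1.4·1 = 13.4; e = 13.3 − 13.4 = -0.1
d=2: ŷ = 12 + 1.4·2 = 14.8; e = 13.8 − 14.8 = -1
d=3: ŷ = 12 + 1.4·3 = 16.2; e = 17.6 − 16.2 = 1.4
d=7: ŷ = 12 + 1.4·7 = 21.8; e = 21.5 − 21.8 = -0.3
|e| > 0.6: d=2 (|e|=1), d=3 (|e|=1.4) → 2

2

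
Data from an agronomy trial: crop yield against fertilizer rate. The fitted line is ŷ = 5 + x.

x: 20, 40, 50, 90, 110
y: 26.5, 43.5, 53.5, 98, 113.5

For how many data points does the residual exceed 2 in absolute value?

1

x=20: ŷ = 5 + 20 = 25; e = 26.5 − 25 = 1.5
x=40: ŷ = 5 + 40 = 45; e = 43.5 − 45 = -1.5
x=50: ŷ = 5 + 50 = 55; e = 53.5 − 55 = -1.5
x=90: ŷ = 5 + 90 = 95; e = 98 − 95 = 3
x=110: ŷ = 5 + 110 = 115; e = 113.5 − 115 = -1.5
|e| > 2: x=90 (|e|=3) → 1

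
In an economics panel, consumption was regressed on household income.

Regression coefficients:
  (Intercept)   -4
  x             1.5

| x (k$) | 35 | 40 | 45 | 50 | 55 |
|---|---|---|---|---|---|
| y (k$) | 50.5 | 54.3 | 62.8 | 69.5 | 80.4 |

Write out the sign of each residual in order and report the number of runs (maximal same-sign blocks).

x=35: ŷ = -4 + 1.5·35 = 48.5; r = 50.5 − 48.5 = 2
x=40: ŷ = -4 + 1.5·40 = 56; r = 54.3 − 56 = -1.7
x=45: ŷ = -4 + 1.5·45 = 63.5; r = 62.8 − 63.5 = -0.7
x=50: ŷ = -4 + 1.5·50 = 71; r = 69.5 − 71 = -1.5
x=55: ŷ = -4 + 1.5·55 = 78.5; r = 80.4 − 78.5 = 1.9
Signs: + − − − +
Runs: +×1, −×3, +×1 → 3

3 runs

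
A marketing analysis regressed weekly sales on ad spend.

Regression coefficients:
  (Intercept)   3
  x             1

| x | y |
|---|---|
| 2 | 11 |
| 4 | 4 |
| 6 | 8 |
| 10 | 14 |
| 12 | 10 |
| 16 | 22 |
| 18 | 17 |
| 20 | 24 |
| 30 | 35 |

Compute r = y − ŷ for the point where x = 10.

r = 1

ŷ = 3 + 10 = 13
r = 14 − 13 = 1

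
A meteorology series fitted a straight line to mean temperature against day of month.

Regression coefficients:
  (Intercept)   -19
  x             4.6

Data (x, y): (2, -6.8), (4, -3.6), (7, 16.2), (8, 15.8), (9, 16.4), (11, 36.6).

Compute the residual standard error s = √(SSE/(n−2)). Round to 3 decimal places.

x=2: ŷ = -19 + 4.6·2 = -9.8; r = -6.8 − (-9.8) = 3
x=4: ŷ = -19 + 4.6·4 = -0.6; r = -3.6 − (-0.6) = -3
x=7: ŷ = -19 + 4.6·7 = 13.2; r = 16.2 − 13.2 = 3
x=8: ŷ = -19 + 4.6·8 = 17.8; r = 15.8 − 17.8 = -2
x=9: ŷ = -19 + 4.6·9 = 22.4; r = 16.4 − 22.4 = -6
x=11: ŷ = -19 + 4.6·11 = 31.6; r = 36.6 − 31.6 = 5
SSE = 9 + 9 + 9 + 4 + 36 + 25 = 92
s = √(92/4) = √23 ≈ 4.796

s = 4.796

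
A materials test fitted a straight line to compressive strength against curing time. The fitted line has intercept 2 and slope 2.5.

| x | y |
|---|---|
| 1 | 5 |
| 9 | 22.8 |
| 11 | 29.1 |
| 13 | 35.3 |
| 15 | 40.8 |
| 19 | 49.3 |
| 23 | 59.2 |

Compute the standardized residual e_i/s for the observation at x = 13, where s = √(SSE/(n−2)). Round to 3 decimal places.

x=1: ŷ = 2 + 2.5·1 = 4.5; e = 5 − 4.5 = 0.5
x=9: ŷ = 2 + 2.5·9 = 24.5; e = 22.8 − 24.5 = -1.7
x=11: ŷ = 2 + 2.5·11 = 29.5; e = 29.1 − 29.5 = -0.4
x=13: ŷ = 2 + 2.5·13 = 34.5; e = 35.3 − 34.5 = 0.8
x=15: ŷ = 2 + 2.5·15 = 39.5; e = 40.8 − 39.5 = 1.3
x=19: ŷ = 2 + 2.5·19 = 49.5; e = 49.3 − 49.5 = -0.2
x=23: ŷ = 2 + 2.5·23 = 59.5; e = 59.2 − 59.5 = -0.3
SSE = 0.25 + 2.89 + 0.16 + 0.64 + 1.69 + 0.04 + 0.09 = 5.76
s = √(5.76/5) = 1.07331
e/s = 0.8 / 1.07331 = 0.745

0.745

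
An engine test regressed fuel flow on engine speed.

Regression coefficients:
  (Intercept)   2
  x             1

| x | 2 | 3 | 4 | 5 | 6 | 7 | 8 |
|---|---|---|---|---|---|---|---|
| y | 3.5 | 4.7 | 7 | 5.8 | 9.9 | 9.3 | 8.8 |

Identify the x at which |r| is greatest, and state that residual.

x=2: ŷ = 2 + 2 = 4; r = 3.5 − 4 = -0.5
x=3: ŷ = 2 + 3 = 5; r = 4.7 − 5 = -0.3
x=4: ŷ = 2 + 4 = 6; r = 7 − 6 = 1
x=5: ŷ = 2 + 5 = 7; r = 5.8 − 7 = -1.2
x=6: ŷ = 2 + 6 = 8; r = 9.9 − 8 = 1.9
x=7: ŷ = 2 + 7 = 9; r = 9.3 − 9 = 0.3
x=8: ŷ = 2 + 8 = 10; r = 8.8 − 10 = -1.2
Largest |r| is 1.9 at x = 6, residual 1.9.

x = 6, r = 1.9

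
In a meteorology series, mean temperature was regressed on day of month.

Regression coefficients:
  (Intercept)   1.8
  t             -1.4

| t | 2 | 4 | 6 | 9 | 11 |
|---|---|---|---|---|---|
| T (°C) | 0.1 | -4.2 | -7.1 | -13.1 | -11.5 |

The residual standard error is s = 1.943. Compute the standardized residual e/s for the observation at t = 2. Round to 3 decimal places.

0.566

T̂ = 1.8 − 1.4·2 = -1
e = 0.1 − (-1) = 1.1
e/s = 1.1 / 1.943 = 0.566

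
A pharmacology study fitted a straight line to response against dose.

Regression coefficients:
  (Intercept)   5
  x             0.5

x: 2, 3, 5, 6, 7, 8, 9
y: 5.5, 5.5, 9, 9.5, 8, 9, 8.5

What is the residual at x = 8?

r = 0

ŷ = 5 + 0.5·8 = 9
r = 9 − 9 = 0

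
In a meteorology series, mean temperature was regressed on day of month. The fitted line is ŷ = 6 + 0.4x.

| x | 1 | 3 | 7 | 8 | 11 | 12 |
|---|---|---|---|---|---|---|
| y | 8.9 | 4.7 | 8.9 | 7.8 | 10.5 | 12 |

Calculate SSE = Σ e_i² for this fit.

SSE = 15.92

x=1: ŷ = 6 + 0.4·1 = 6.4; e = 8.9 − 6.4 = 2.5
x=3: ŷ = 6 + 0.4·3 = 7.2; e = 4.7 − 7.2 = -2.5
x=7: ŷ = 6 + 0.4·7 = 8.8; e = 8.9 − 8.8 = 0.1
x=8: ŷ = 6 + 0.4·8 = 9.2; e = 7.8 − 9.2 = -1.4
x=11: ŷ = 6 + 0.4·11 = 10.4; e = 10.5 − 10.4 = 0.1
x=12: ŷ = 6 + 0.4·12 = 10.8; e = 12 − 10.8 = 1.2
SSE = 6.25 + 6.25 + 0.01 + 1.96 + 0.01 + 1.44 = 15.92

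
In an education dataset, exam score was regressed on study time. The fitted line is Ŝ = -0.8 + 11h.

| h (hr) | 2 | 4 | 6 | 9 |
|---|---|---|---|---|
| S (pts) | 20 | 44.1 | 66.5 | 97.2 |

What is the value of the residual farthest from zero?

r = 1.3

h=2: Ŝ = -0.8 + 11·2 = 21.2; r = 20 − 21.2 = -1.2
h=4: Ŝ = -0.8 + 11·4 = 43.2; r = 44.1 − 43.2 = 0.9
h=6: Ŝ = -0.8 + 11·6 = 65.2; r = 66.5 − 65.2 = 1.3
h=9: Ŝ = -0.8 + 11·9 = 98.2; r = 97.2 − 98.2 = -1
Largest |r| is 1.3 at h = 6, residual 1.3.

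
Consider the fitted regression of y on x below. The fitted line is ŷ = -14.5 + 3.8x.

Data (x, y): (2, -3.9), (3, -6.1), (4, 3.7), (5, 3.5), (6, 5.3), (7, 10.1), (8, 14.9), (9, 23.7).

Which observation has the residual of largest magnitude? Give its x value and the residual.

x=2: ŷ = -14.5 + 3.8·2 = -6.9; e = -3.9 − (-6.9) = 3
x=3: ŷ = -14.5 + 3.8·3 = -3.1; e = -6.1 − (-3.1) = -3
x=4: ŷ = -14.5 + 3.8·4 = 0.7; e = 3.7 − 0.7 = 3
x=5: ŷ = -14.5 + 3.8·5 = 4.5; e = 3.5 − 4.5 = -1
x=6: ŷ = -14.5 + 3.8·6 = 8.3; e = 5.3 − 8.3 = -3
x=7: ŷ = -14.5 + 3.8·7 = 12.1; e = 10.1 − 12.1 = -2
x=8: ŷ = -14.5 + 3.8·8 = 15.9; e = 14.9 − 15.9 = -1
x=9: ŷ = -14.5 + 3.8·9 = 19.7; e = 23.7 − 19.7 = 4
Largest |e| is 4 at x = 9, residual 4.

x = 9, e = 4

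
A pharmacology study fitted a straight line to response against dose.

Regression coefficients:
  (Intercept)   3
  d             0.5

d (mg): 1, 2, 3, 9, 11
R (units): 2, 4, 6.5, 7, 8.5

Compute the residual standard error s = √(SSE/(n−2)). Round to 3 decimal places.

d=1: R̂ = 3 + 0.5·1 = 3.5; e = 2 − 3.5 = -1.5
d=2: R̂ = 3 + 0.5·2 = 4; e = 4 − 4 = 0
d=3: R̂ = 3 + 0.5·3 = 4.5; e = 6.5 − 4.5 = 2
d=9: R̂ = 3 + 0.5·9 = 7.5; e = 7 − 7.5 = -0.5
d=11: R̂ = 3 + 0.5·11 = 8.5; e = 8.5 − 8.5 = 0
SSE = 2.25 + 0 + 4 + 0.25 + 0 = 6.5
s = √(6.5/3) = √2.16667 ≈ 1.472

s = 1.472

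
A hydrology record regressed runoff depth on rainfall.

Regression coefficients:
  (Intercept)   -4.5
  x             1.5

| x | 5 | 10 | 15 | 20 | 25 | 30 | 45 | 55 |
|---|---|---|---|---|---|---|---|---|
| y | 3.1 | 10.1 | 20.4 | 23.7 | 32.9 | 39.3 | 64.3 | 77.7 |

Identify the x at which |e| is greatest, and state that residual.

x=5: ŷ = -4.5 + 1.5·5 = 3; e = 3.1 − 3 = 0.1
x=10: ŷ = -4.5 + 1.5·10 = 10.5; e = 10.1 − 10.5 = -0.4
x=15: ŷ = -4.5 + 1.5·15 = 18; e = 20.4 − 18 = 2.4
x=20: ŷ = -4.5 + 1.5·20 = 25.5; e = 23.7 − 25.5 = -1.8
x=25: ŷ = -4.5 + 1.5·25 = 33; e = 32.9 − 33 = -0.1
x=30: ŷ = -4.5 + 1.5·30 = 40.5; e = 39.3 − 40.5 = -1.2
x=45: ŷ = -4.5 + 1.5·45 = 63; e = 64.3 − 63 = 1.3
x=55: ŷ = -4.5 + 1.5·55 = 78; e = 77.7 − 78 = -0.3
Largest |e| is 2.4 at x = 15, residual 2.4.

x = 15, e = 2.4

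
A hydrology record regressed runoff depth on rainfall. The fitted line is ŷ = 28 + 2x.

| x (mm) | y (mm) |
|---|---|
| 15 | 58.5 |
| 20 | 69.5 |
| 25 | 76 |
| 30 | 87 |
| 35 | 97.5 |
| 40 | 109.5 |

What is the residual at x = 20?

ŷ = 28 + 2·20 = 68
e = 69.5 − 68 = 1.5

e = 1.5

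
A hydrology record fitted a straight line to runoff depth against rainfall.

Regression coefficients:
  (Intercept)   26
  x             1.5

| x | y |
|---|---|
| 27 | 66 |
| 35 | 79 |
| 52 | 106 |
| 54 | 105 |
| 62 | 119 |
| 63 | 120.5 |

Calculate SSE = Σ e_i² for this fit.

x=27: ŷ = 26 + 1.5·27 = 66.5; e = 66 − 66.5 = -0.5
x=35: ŷ = 26 + 1.5·35 = 78.5; e = 79 − 78.5 = 0.5
x=52: ŷ = 26 + 1.5·52 = 104; e = 106 − 104 = 2
x=54: ŷ = 26 + 1.5·54 = 107; e = 105 − 107 = -2
x=62: ŷ = 26 + 1.5·62 = 119; e = 119 − 119 = 0
x=63: ŷ = 26 + 1.5·63 = 120.5; e = 120.5 − 120.5 = 0
SSE = 0.25 + 0.25 + 4 + 4 + 0 + 0 = 8.5

SSE = 8.5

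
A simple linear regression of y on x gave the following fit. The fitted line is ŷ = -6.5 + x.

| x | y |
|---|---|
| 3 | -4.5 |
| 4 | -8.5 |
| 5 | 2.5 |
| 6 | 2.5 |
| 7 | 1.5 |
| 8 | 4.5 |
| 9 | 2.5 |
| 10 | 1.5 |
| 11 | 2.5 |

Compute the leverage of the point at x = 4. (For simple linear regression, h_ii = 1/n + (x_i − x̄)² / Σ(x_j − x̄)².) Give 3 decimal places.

h = 0.261

x̄ = (3 + 4 + 5 + 6 + 7 + 8 + 9 + 10 + 11)/9 = 7
Σ(x − x̄)² = 16 + 9 + 4 + 1 + 0 + 1 + 4 + 9 + 16 = 60
h = 1/9 + (-3)²/60 = 0.111111 + 0.15 = 0.261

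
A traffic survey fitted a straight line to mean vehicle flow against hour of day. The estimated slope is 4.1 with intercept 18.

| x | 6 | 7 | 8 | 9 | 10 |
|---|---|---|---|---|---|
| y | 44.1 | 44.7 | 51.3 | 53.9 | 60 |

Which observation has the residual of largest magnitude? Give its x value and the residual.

x = 7, r = -2

x=6: ŷ = 18 + 4.1·6 = 42.6; r = 44.1 − 42.6 = 1.5
x=7: ŷ = 18 + 4.1·7 = 46.7; r = 44.7 − 46.7 = -2
x=8: ŷ = 18 + 4.1·8 = 50.8; r = 51.3 − 50.8 = 0.5
x=9: ŷ = 18 + 4.1·9 = 54.9; r = 53.9 − 54.9 = -1
x=10: ŷ = 18 + 4.1·10 = 59; r = 60 − 59 = 1
Largest |r| is 2 at x = 7, residual -2.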